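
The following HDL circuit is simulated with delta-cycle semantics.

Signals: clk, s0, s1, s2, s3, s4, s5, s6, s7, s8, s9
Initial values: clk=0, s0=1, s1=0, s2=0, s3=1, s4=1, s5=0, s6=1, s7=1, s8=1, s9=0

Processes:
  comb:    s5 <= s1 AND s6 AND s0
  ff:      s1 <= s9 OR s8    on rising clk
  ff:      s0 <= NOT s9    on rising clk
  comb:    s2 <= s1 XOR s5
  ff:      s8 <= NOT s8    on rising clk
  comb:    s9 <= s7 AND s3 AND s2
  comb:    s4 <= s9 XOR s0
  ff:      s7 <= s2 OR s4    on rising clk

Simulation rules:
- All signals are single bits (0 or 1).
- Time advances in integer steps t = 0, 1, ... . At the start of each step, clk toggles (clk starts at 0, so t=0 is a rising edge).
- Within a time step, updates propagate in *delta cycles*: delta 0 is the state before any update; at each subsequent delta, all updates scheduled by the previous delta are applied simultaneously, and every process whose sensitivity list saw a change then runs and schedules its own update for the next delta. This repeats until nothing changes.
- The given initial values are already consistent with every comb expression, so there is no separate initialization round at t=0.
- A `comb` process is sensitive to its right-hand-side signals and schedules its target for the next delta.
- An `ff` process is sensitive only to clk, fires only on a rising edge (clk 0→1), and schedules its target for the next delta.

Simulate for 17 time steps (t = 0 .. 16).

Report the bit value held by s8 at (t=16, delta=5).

0

[bits: s2,s4,s5,s7,s1,clk,s8,s9,s3,s0,s6]
t=0: Δ0=01010010111 Δ1=01010110111 Δ2=01011100111 Δ3=11111100111 Δ4=01111101111 Δ5=00111100111 Δ6=01111100111 | 6Δ
t=1: Δ0=01111100111 Δ1=01111000111 | 1Δ
t=2: Δ0=01111000111 Δ1=01111100111 Δ2=01110110111 Δ3=11010110111 Δ4=01010111111 Δ5=00010110111 Δ6=01010110111 | 6Δ
t=3: Δ0=01010110111 Δ1=01010010111 | 1Δ
t=4: Δ0=01010010111 Δ1=01010110111 Δ2=01011100111 Δ3=11111100111 Δ4=01111101111 Δ5=00111100111 Δ6=01111100111 | 6Δ
t=5: Δ0=01111100111 Δ1=01111000111 | 1Δ
t=6: Δ0=01111000111 Δ1=01111100111 Δ2=01110110111 Δ3=11010110111 Δ4=01010111111 Δ5=00010110111 Δ6=01010110111 | 6Δ
t=7: Δ0=01010110111 Δ1=01010010111 | 1Δ
t=8: Δ0=01010010111 Δ1=01010110111 Δ2=01011100111 Δ3=11111100111 Δ4=01111101111 Δ5=00111100111 Δ6=01111100111 | 6Δ
t=9: Δ0=01111100111 Δ1=01111000111 | 1Δ
t=10: Δ0=01111000111 Δ1=01111100111 Δ2=01110110111 Δ3=11010110111 Δ4=01010111111 Δ5=00010110111 Δ6=01010110111 | 6Δ
t=11: Δ0=01010110111 Δ1=01010010111 | 1Δ
t=12: Δ0=01010010111 Δ1=01010110111 Δ2=01011100111 Δ3=11111100111 Δ4=01111101111 Δ5=00111100111 Δ6=01111100111 | 6Δ
t=13: Δ0=01111100111 Δ1=01111000111 | 1Δ
t=14: Δ0=01111000111 Δ1=01111100111 Δ2=01110110111 Δ3=11010110111 Δ4=01010111111 Δ5=00010110111 Δ6=01010110111 | 6Δ
t=15: Δ0=01010110111 Δ1=01010010111 | 1Δ
t=16: Δ0=01010010111 Δ1=01010110111 Δ2=01011100111 Δ3=11111100111 Δ4=01111101111 Δ5=00111100111 Δ6=01111100111 | 6Δ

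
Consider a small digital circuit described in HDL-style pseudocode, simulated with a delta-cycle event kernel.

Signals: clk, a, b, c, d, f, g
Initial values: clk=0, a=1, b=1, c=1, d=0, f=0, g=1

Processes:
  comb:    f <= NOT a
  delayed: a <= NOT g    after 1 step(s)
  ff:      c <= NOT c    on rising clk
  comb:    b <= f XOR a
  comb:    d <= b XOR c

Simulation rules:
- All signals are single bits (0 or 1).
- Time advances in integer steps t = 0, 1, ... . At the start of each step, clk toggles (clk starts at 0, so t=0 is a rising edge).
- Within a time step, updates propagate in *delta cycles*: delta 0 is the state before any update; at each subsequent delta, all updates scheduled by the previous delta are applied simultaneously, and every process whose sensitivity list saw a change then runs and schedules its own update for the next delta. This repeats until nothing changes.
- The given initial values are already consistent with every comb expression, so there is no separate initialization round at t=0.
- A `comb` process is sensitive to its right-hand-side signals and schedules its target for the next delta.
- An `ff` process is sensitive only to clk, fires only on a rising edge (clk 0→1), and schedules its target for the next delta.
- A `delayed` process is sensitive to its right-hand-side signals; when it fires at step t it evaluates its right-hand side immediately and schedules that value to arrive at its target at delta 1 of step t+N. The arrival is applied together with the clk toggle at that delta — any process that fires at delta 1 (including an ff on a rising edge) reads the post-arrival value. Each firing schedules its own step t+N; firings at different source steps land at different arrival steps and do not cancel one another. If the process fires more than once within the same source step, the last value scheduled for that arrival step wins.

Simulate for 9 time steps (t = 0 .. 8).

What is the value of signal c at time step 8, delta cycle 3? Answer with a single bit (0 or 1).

0

[bits: f,g,c,clk,d,b,a]
t=0: Δ0=0110011 Δ1=0111011 Δ2=0101011 Δ3=0101111 | 3Δ
t=1: Δ0=0101111 Δ1=0100111 | 1Δ
t=2: Δ0=0100111 Δ1=0101111 Δ2=0111111 Δ3=0111011 | 3Δ
t=3: Δ0=0111011 Δ1=0110011 | 1Δ
t=4: Δ0=0110011 Δ1=0111011 Δ2=0101011 Δ3=0101111 | 3Δ
t=5: Δ0=0101111 Δ1=0100111 | 1Δ
t=6: Δ0=0100111 Δ1=0101111 Δ2=0111111 Δ3=0111011 | 3Δ
t=7: Δ0=0111011 Δ1=0110011 | 1Δ
t=8: Δ0=0110011 Δ1=0111011 Δ2=0101011 Δ3=0101111 | 3Δ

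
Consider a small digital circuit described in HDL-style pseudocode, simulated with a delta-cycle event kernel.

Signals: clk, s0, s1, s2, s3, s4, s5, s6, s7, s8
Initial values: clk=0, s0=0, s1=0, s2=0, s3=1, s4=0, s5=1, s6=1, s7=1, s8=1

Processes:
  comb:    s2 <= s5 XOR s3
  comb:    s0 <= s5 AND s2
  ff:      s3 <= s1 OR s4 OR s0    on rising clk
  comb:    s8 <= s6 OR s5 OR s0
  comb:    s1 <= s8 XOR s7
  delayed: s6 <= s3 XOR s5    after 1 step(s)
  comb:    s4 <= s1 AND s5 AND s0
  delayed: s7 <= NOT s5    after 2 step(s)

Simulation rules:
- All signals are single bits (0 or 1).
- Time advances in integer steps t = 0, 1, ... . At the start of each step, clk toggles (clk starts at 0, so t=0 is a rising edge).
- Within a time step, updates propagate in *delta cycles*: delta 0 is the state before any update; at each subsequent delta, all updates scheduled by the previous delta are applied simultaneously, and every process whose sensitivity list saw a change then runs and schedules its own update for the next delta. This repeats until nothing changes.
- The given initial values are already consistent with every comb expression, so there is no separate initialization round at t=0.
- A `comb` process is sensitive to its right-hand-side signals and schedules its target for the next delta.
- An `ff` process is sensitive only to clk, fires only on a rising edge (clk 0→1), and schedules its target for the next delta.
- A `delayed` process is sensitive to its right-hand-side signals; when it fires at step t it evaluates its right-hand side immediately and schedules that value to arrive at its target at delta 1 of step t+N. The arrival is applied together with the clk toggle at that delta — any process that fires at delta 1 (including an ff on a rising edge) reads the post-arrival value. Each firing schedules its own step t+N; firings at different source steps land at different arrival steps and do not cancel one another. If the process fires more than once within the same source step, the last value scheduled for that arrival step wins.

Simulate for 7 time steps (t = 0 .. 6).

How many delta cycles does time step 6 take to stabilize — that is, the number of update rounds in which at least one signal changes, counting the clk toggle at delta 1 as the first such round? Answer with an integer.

t0.Δ0 s5=1 s4=0 s8=1 s2=0 s0=0 s3=1 s7=1 s1=0 clk=0 s6=1
t0.Δ1 s5=1 s4=0 s8=1 s2=0 s0=0 s3=1 s7=1 s1=0 clk=1 s6=1
t0.Δ2 s5=1 s4=0 s8=1 s2=0 s0=0 s3=0 s7=1 s1=0 clk=1 s6=1
t0.Δ3 s5=1 s4=0 s8=1 s2=1 s0=0 s3=0 s7=1 s1=0 clk=1 s6=1
t0.Δ4 s5=1 s4=0 s8=1 s2=1 s0=1 s3=0 s7=1 s1=0 clk=1 s6=1
t1.Δ0 s5=1 s4=0 s8=1 s2=1 s0=1 s3=0 s7=1 s1=0 clk=1 s6=1
t1.Δ1 s5=1 s4=0 s8=1 s2=1 s0=1 s3=0 s7=1 s1=0 clk=0 s6=1
t2.Δ0 s5=1 s4=0 s8=1 s2=1 s0=1 s3=0 s7=1 s1=0 clk=0 s6=1
t2.Δ1 s5=1 s4=0 s8=1 s2=1 s0=1 s3=0 s7=1 s1=0 clk=1 s6=1
t2.Δ2 s5=1 s4=0 s8=1 s2=1 s0=1 s3=1 s7=1 s1=0 clk=1 s6=1
t2.Δ3 s5=1 s4=0 s8=1 s2=0 s0=1 s3=1 s7=1 s1=0 clk=1 s6=1
t2.Δ4 s5=1 s4=0 s8=1 s2=0 s0=0 s3=1 s7=1 s1=0 clk=1 s6=1
t3.Δ0 s5=1 s4=0 s8=1 s2=0 s0=0 s3=1 s7=1 s1=0 clk=1 s6=1
t3.Δ1 s5=1 s4=0 s8=1 s2=0 s0=0 s3=1 s7=1 s1=0 clk=0 s6=0
t4.Δ0 s5=1 s4=0 s8=1 s2=0 s0=0 s3=1 s7=1 s1=0 clk=0 s6=0
t4.Δ1 s5=1 s4=0 s8=1 s2=0 s0=0 s3=1 s7=1 s1=0 clk=1 s6=0
t4.Δ2 s5=1 s4=0 s8=1 s2=0 s0=0 s3=0 s7=1 s1=0 clk=1 s6=0
t4.Δ3 s5=1 s4=0 s8=1 s2=1 s0=0 s3=0 s7=1 s1=0 clk=1 s6=0
t4.Δ4 s5=1 s4=0 s8=1 s2=1 s0=1 s3=0 s7=1 s1=0 clk=1 s6=0
t5.Δ0 s5=1 s4=0 s8=1 s2=1 s0=1 s3=0 s7=1 s1=0 clk=1 s6=0
t5.Δ1 s5=1 s4=0 s8=1 s2=1 s0=1 s3=0 s7=1 s1=0 clk=0 s6=1
t6.Δ0 s5=1 s4=0 s8=1 s2=1 s0=1 s3=0 s7=1 s1=0 clk=0 s6=1
t6.Δ1 s5=1 s4=0 s8=1 s2=1 s0=1 s3=0 s7=1 s1=0 clk=1 s6=1
t6.Δ2 s5=1 s4=0 s8=1 s2=1 s0=1 s3=1 s7=1 s1=0 clk=1 s6=1
t6.Δ3 s5=1 s4=0 s8=1 s2=0 s0=1 s3=1 s7=1 s1=0 clk=1 s6=1
t6.Δ4 s5=1 s4=0 s8=1 s2=0 s0=0 s3=1 s7=1 s1=0 clk=1 s6=1

4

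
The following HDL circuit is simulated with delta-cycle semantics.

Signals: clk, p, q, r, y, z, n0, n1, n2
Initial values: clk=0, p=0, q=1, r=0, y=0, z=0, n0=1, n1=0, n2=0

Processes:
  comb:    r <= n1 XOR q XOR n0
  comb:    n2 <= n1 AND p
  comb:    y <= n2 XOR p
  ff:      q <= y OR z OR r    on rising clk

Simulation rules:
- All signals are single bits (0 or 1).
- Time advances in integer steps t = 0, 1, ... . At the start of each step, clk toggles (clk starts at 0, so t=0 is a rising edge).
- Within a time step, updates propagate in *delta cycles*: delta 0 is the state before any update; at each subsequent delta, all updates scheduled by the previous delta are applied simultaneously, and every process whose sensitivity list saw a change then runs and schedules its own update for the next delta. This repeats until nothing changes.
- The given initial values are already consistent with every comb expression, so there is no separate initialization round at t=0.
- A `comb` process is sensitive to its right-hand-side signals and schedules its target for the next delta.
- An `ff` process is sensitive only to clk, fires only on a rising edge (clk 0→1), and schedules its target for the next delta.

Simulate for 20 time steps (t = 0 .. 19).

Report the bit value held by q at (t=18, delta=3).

1

t0.Δ0 n1=0 n2=0 n0=1 y=0 q=1 clk=0 z=0 r=0 p=0
t0.Δ1 n1=0 n2=0 n0=1 y=0 q=1 clk=1 z=0 r=0 p=0
t0.Δ2 n1=0 n2=0 n0=1 y=0 q=0 clk=1 z=0 r=0 p=0
t0.Δ3 n1=0 n2=0 n0=1 y=0 q=0 clk=1 z=0 r=1 p=0
t1.Δ0 n1=0 n2=0 n0=1 y=0 q=0 clk=1 z=0 r=1 p=0
t1.Δ1 n1=0 n2=0 n0=1 y=0 q=0 clk=0 z=0 r=1 p=0
t2.Δ0 n1=0 n2=0 n0=1 y=0 q=0 clk=0 z=0 r=1 p=0
t2.Δ1 n1=0 n2=0 n0=1 y=0 q=0 clk=1 z=0 r=1 p=0
t2.Δ2 n1=0 n2=0 n0=1 y=0 q=1 clk=1 z=0 r=1 p=0
t2.Δ3 n1=0 n2=0 n0=1 y=0 q=1 clk=1 z=0 r=0 p=0
t3.Δ0 n1=0 n2=0 n0=1 y=0 q=1 clk=1 z=0 r=0 p=0
t3.Δ1 n1=0 n2=0 n0=1 y=0 q=1 clk=0 z=0 r=0 p=0
t4.Δ0 n1=0 n2=0 n0=1 y=0 q=1 clk=0 z=0 r=0 p=0
t4.Δ1 n1=0 n2=0 n0=1 y=0 q=1 clk=1 z=0 r=0 p=0
t4.Δ2 n1=0 n2=0 n0=1 y=0 q=0 clk=1 z=0 r=0 p=0
t4.Δ3 n1=0 n2=0 n0=1 y=0 q=0 clk=1 z=0 r=1 p=0
t5.Δ0 n1=0 n2=0 n0=1 y=0 q=0 clk=1 z=0 r=1 p=0
t5.Δ1 n1=0 n2=0 n0=1 y=0 q=0 clk=0 z=0 r=1 p=0
t6.Δ0 n1=0 n2=0 n0=1 y=0 q=0 clk=0 z=0 r=1 p=0
t6.Δ1 n1=0 n2=0 n0=1 y=0 q=0 clk=1 z=0 r=1 p=0
t6.Δ2 n1=0 n2=0 n0=1 y=0 q=1 clk=1 z=0 r=1 p=0
t6.Δ3 n1=0 n2=0 n0=1 y=0 q=1 clk=1 z=0 r=0 p=0
t7.Δ0 n1=0 n2=0 n0=1 y=0 q=1 clk=1 z=0 r=0 p=0
t7.Δ1 n1=0 n2=0 n0=1 y=0 q=1 clk=0 z=0 r=0 p=0
t8.Δ0 n1=0 n2=0 n0=1 y=0 q=1 clk=0 z=0 r=0 p=0
t8.Δ1 n1=0 n2=0 n0=1 y=0 q=1 clk=1 z=0 r=0 p=0
t8.Δ2 n1=0 n2=0 n0=1 y=0 q=0 clk=1 z=0 r=0 p=0
t8.Δ3 n1=0 n2=0 n0=1 y=0 q=0 clk=1 z=0 r=1 p=0
t9.Δ0 n1=0 n2=0 n0=1 y=0 q=0 clk=1 z=0 r=1 p=0
t9.Δ1 n1=0 n2=0 n0=1 y=0 q=0 clk=0 z=0 r=1 p=0
t10.Δ0 n1=0 n2=0 n0=1 y=0 q=0 clk=0 z=0 r=1 p=0
t10.Δ1 n1=0 n2=0 n0=1 y=0 q=0 clk=1 z=0 r=1 p=0
t10.Δ2 n1=0 n2=0 n0=1 y=0 q=1 clk=1 z=0 r=1 p=0
t10.Δ3 n1=0 n2=0 n0=1 y=0 q=1 clk=1 z=0 r=0 p=0
t11.Δ0 n1=0 n2=0 n0=1 y=0 q=1 clk=1 z=0 r=0 p=0
t11.Δ1 n1=0 n2=0 n0=1 y=0 q=1 clk=0 z=0 r=0 p=0
t12.Δ0 n1=0 n2=0 n0=1 y=0 q=1 clk=0 z=0 r=0 p=0
t12.Δ1 n1=0 n2=0 n0=1 y=0 q=1 clk=1 z=0 r=0 p=0
t12.Δ2 n1=0 n2=0 n0=1 y=0 q=0 clk=1 z=0 r=0 p=0
t12.Δ3 n1=0 n2=0 n0=1 y=0 q=0 clk=1 z=0 r=1 p=0
t13.Δ0 n1=0 n2=0 n0=1 y=0 q=0 clk=1 z=0 r=1 p=0
t13.Δ1 n1=0 n2=0 n0=1 y=0 q=0 clk=0 z=0 r=1 p=0
t14.Δ0 n1=0 n2=0 n0=1 y=0 q=0 clk=0 z=0 r=1 p=0
t14.Δ1 n1=0 n2=0 n0=1 y=0 q=0 clk=1 z=0 r=1 p=0
t14.Δ2 n1=0 n2=0 n0=1 y=0 q=1 clk=1 z=0 r=1 p=0
t14.Δ3 n1=0 n2=0 n0=1 y=0 q=1 clk=1 z=0 r=0 p=0
t15.Δ0 n1=0 n2=0 n0=1 y=0 q=1 clk=1 z=0 r=0 p=0
t15.Δ1 n1=0 n2=0 n0=1 y=0 q=1 clk=0 z=0 r=0 p=0
t16.Δ0 n1=0 n2=0 n0=1 y=0 q=1 clk=0 z=0 r=0 p=0
t16.Δ1 n1=0 n2=0 n0=1 y=0 q=1 clk=1 z=0 r=0 p=0
t16.Δ2 n1=0 n2=0 n0=1 y=0 q=0 clk=1 z=0 r=0 p=0
t16.Δ3 n1=0 n2=0 n0=1 y=0 q=0 clk=1 z=0 r=1 p=0
t17.Δ0 n1=0 n2=0 n0=1 y=0 q=0 clk=1 z=0 r=1 p=0
t17.Δ1 n1=0 n2=0 n0=1 y=0 q=0 clk=0 z=0 r=1 p=0
t18.Δ0 n1=0 n2=0 n0=1 y=0 q=0 clk=0 z=0 r=1 p=0
t18.Δ1 n1=0 n2=0 n0=1 y=0 q=0 clk=1 z=0 r=1 p=0
t18.Δ2 n1=0 n2=0 n0=1 y=0 q=1 clk=1 z=0 r=1 p=0
t18.Δ3 n1=0 n2=0 n0=1 y=0 q=1 clk=1 z=0 r=0 p=0
t19.Δ0 n1=0 n2=0 n0=1 y=0 q=1 clk=1 z=0 r=0 p=0
t19.Δ1 n1=0 n2=0 n0=1 y=0 q=1 clk=0 z=0 r=0 p=0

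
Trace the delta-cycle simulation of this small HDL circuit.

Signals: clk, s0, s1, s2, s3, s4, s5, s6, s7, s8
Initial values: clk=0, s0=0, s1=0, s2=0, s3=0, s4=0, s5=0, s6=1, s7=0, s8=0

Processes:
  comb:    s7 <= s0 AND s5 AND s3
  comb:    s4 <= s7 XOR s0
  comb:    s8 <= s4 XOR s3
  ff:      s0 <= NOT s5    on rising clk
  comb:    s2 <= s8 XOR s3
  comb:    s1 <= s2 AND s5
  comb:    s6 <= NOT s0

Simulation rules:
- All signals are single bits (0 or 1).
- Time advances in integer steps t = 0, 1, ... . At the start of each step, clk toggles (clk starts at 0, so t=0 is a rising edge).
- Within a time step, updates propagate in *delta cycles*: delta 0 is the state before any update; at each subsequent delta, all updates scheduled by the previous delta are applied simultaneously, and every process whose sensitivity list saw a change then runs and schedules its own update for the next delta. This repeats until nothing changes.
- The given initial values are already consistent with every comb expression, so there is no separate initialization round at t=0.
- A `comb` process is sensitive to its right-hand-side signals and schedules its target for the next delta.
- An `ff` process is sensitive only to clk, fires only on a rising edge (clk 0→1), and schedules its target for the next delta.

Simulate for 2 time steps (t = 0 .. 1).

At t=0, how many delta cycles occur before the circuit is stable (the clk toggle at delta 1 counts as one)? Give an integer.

5

t0.Δ0 s8=0 s7=0 clk=0 s1=0 s3=0 s6=1 s2=0 s0=0 s5=0 s4=0
t0.Δ1 s8=0 s7=0 clk=1 s1=0 s3=0 s6=1 s2=0 s0=0 s5=0 s4=0
t0.Δ2 s8=0 s7=0 clk=1 s1=0 s3=0 s6=1 s2=0 s0=1 s5=0 s4=0
t0.Δ3 s8=0 s7=0 clk=1 s1=0 s3=0 s6=0 s2=0 s0=1 s5=0 s4=1
t0.Δ4 s8=1 s7=0 clk=1 s1=0 s3=0 s6=0 s2=0 s0=1 s5=0 s4=1
t0.Δ5 s8=1 s7=0 clk=1 s1=0 s3=0 s6=0 s2=1 s0=1 s5=0 s4=1
t1.Δ0 s8=1 s7=0 clk=1 s1=0 s3=0 s6=0 s2=1 s0=1 s5=0 s4=1
t1.Δ1 s8=1 s7=0 clk=0 s1=0 s3=0 s6=0 s2=1 s0=1 s5=0 s4=1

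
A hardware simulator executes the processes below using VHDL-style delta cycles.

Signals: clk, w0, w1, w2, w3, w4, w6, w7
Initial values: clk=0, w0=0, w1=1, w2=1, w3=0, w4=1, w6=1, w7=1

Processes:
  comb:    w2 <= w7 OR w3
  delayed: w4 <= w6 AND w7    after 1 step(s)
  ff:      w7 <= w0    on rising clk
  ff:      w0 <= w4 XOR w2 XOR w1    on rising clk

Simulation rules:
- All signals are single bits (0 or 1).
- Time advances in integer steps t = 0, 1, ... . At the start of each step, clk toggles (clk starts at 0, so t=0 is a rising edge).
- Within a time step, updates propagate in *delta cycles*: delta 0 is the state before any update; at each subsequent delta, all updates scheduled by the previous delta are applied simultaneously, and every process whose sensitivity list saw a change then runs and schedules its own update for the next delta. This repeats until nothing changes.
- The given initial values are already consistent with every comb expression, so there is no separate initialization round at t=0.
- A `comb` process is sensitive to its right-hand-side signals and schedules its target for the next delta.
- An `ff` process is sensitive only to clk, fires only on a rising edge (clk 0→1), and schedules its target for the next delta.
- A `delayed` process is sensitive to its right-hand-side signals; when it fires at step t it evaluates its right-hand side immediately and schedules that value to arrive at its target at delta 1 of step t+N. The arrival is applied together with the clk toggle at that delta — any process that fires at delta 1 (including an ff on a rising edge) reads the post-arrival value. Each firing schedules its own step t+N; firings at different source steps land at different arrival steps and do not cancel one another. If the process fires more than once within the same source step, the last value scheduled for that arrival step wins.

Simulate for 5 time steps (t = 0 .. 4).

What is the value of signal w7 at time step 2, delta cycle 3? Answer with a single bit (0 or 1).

[bits: w1,w3,w0,clk,w4,w6,w7,w2]
t=0: Δ0=10001111 Δ1=10011111 Δ2=10111101 Δ3=10111100 | 3Δ
t=1: Δ0=10111100 Δ1=10100100 | 1Δ
t=2: Δ0=10100100 Δ1=10110100 Δ2=10110110 Δ3=10110111 | 3Δ
t=3: Δ0=10110111 Δ1=10101111 | 1Δ
t=4: Δ0=10101111 Δ1=10111111 | 1Δ

1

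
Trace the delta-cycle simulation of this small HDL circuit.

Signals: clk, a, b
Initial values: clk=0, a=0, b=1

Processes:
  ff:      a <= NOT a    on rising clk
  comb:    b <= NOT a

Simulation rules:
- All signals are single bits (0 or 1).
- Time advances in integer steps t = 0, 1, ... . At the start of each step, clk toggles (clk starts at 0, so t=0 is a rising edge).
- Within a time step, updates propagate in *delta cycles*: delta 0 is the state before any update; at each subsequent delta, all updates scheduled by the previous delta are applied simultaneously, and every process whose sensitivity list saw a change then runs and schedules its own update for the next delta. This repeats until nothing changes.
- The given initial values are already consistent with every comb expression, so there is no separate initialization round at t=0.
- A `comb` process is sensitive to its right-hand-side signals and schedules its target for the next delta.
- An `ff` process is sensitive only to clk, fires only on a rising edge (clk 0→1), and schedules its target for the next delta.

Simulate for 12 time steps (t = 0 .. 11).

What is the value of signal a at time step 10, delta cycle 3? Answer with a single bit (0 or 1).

0

t0.Δ0 clk=0 b=1 a=0
t0.Δ1 clk=1 b=1 a=0
t0.Δ2 clk=1 b=1 a=1
t0.Δ3 clk=1 b=0 a=1
t1.Δ0 clk=1 b=0 a=1
t1.Δ1 clk=0 b=0 a=1
t2.Δ0 clk=0 b=0 a=1
t2.Δ1 clk=1 b=0 a=1
t2.Δ2 clk=1 b=0 a=0
t2.Δ3 clk=1 b=1 a=0
t3.Δ0 clk=1 b=1 a=0
t3.Δ1 clk=0 b=1 a=0
t4.Δ0 clk=0 b=1 a=0
t4.Δ1 clk=1 b=1 a=0
t4.Δ2 clk=1 b=1 a=1
t4.Δ3 clk=1 b=0 a=1
t5.Δ0 clk=1 b=0 a=1
t5.Δ1 clk=0 b=0 a=1
t6.Δ0 clk=0 b=0 a=1
t6.Δ1 clk=1 b=0 a=1
t6.Δ2 clk=1 b=0 a=0
t6.Δ3 clk=1 b=1 a=0
t7.Δ0 clk=1 b=1 a=0
t7.Δ1 clk=0 b=1 a=0
t8.Δ0 clk=0 b=1 a=0
t8.Δ1 clk=1 b=1 a=0
t8.Δ2 clk=1 b=1 a=1
t8.Δ3 clk=1 b=0 a=1
t9.Δ0 clk=1 b=0 a=1
t9.Δ1 clk=0 b=0 a=1
t10.Δ0 clk=0 b=0 a=1
t10.Δ1 clk=1 b=0 a=1
t10.Δ2 clk=1 b=0 a=0
t10.Δ3 clk=1 b=1 a=0
t11.Δ0 clk=1 b=1 a=0
t11.Δ1 clk=0 b=1 a=0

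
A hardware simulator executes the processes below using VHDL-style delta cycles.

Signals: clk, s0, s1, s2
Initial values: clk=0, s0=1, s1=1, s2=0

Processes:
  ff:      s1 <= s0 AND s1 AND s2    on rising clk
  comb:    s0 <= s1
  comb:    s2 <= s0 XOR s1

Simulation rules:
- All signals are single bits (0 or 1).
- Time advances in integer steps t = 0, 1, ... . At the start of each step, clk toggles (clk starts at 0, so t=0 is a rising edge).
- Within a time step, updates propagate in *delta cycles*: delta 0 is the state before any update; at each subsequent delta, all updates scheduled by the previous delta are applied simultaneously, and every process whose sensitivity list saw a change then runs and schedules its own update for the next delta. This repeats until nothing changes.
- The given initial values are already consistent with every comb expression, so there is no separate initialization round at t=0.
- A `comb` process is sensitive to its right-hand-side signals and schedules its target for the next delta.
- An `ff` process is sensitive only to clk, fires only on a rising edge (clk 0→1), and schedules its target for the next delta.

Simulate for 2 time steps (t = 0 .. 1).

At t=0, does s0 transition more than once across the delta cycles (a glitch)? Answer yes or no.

no

t=0 Δ0: s2=0 clk=0 s0=1 s1=1
  Δ1: clk:0→1
  Δ2: s1:1→0
  Δ3: s2:0→1, s0:1→0
  Δ4: s2:1→0
  (4Δ to stable)
t=1 Δ0: s2=0 clk=1 s0=0 s1=0
  Δ1: clk:1→0
  (1Δ to stable)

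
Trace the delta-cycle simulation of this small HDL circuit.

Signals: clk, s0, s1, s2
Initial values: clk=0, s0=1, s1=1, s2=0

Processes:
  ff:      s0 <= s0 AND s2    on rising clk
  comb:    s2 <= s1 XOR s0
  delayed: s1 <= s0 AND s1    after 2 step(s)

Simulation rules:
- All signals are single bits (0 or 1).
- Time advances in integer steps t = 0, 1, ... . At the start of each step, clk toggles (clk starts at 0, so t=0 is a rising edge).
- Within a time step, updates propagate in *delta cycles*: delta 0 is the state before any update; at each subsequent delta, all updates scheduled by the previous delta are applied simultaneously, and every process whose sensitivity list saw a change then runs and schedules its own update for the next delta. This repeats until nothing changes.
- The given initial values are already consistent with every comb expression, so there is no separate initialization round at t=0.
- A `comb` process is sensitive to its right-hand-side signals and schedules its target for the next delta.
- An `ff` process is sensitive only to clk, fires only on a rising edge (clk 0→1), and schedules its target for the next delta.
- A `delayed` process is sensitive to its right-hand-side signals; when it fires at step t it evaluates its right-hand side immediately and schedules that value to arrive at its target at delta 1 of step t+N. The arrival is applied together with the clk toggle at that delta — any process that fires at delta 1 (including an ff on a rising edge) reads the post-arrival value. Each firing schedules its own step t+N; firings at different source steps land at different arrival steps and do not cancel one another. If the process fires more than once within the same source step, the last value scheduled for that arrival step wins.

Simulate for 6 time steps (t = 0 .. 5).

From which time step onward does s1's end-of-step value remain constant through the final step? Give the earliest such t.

2

t=0 Δ0: s2=0 clk=0 s0=1 s1=1
  Δ1: clk:0→1
  Δ2: s0:1→0
  Δ3: s2:0→1
  (3Δ to stable)
t=1 Δ0: s2=1 clk=1 s0=0 s1=1
  Δ1: clk:1→0
  (1Δ to stable)
t=2 Δ0: s2=1 clk=0 s0=0 s1=1
  Δ1: clk:0→1, s1:1→0
  Δ2: s2:1→0
  (2Δ to stable)
t=3 Δ0: s2=0 clk=1 s0=0 s1=0
  Δ1: clk:1→0
  (1Δ to stable)
t=4 Δ0: s2=0 clk=0 s0=0 s1=0
  Δ1: clk:0→1
  (1Δ to stable)
t=5 Δ0: s2=0 clk=1 s0=0 s1=0
  Δ1: clk:1→0
  (1Δ to stable)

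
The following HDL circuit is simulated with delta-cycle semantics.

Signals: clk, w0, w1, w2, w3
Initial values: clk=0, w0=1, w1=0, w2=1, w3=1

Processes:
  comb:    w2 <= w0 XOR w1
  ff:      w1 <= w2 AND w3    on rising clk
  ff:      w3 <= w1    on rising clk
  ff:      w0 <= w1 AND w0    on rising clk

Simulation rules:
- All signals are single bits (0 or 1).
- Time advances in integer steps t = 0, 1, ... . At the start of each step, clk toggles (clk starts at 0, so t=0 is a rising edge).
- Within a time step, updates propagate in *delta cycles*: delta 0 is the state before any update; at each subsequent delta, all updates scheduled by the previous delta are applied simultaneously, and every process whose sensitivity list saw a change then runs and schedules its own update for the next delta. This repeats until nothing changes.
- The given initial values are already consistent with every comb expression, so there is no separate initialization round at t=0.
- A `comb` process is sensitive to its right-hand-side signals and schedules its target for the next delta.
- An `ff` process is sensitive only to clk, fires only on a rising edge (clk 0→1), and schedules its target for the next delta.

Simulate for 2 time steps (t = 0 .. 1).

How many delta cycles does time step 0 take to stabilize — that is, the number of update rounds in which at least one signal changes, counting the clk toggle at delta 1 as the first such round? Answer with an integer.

[bits: w2,w3,w1,w0,clk]
t=0: Δ0=11010 Δ1=11011 Δ2=10101 | 2Δ
t=1: Δ0=10101 Δ1=10100 | 1Δ

2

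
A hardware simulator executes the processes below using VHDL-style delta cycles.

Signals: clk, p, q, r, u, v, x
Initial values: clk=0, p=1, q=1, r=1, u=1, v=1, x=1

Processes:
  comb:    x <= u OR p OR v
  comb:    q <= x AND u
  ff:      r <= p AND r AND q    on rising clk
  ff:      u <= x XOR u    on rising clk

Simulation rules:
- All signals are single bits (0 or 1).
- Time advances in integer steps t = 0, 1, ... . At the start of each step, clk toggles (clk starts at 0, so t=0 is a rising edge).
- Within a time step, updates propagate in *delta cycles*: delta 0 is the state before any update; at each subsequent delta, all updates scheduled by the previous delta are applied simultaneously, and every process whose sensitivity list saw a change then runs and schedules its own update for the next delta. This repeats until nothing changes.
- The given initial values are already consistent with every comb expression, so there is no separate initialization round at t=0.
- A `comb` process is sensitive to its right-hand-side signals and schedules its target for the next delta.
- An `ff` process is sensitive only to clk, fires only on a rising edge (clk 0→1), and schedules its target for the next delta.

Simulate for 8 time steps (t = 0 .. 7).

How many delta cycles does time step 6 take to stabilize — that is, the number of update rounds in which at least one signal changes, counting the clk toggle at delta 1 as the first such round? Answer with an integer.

3

t=0 Δ0: u=1 p=1 q=1 r=1 v=1 clk=0 x=1
  Δ1: clk:0→1
  Δ2: u:1→0
  Δ3: q:1→0
  (3Δ to stable)
t=1 Δ0: u=0 p=1 q=0 r=1 v=1 clk=1 x=1
  Δ1: clk:1→0
  (1Δ to stable)
t=2 Δ0: u=0 p=1 q=0 r=1 v=1 clk=0 x=1
  Δ1: clk:0→1
  Δ2: u:0→1, r:1→0
  Δ3: q:0→1
  (3Δ to stable)
t=3 Δ0: u=1 p=1 q=1 r=0 v=1 clk=1 x=1
  Δ1: clk:1→0
  (1Δ to stable)
t=4 Δ0: u=1 p=1 q=1 r=0 v=1 clk=0 x=1
  Δ1: clk:0→1
  Δ2: u:1→0
  Δ3: q:1→0
  (3Δ to stable)
t=5 Δ0: u=0 p=1 q=0 r=0 v=1 clk=1 x=1
  Δ1: clk:1→0
  (1Δ to stable)
t=6 Δ0: u=0 p=1 q=0 r=0 v=1 clk=0 x=1
  Δ1: clk:0→1
  Δ2: u:0→1
  Δ3: q:0→1
  (3Δ to stable)
t=7 Δ0: u=1 p=1 q=1 r=0 v=1 clk=1 x=1
  Δ1: clk:1→0
  (1Δ to stable)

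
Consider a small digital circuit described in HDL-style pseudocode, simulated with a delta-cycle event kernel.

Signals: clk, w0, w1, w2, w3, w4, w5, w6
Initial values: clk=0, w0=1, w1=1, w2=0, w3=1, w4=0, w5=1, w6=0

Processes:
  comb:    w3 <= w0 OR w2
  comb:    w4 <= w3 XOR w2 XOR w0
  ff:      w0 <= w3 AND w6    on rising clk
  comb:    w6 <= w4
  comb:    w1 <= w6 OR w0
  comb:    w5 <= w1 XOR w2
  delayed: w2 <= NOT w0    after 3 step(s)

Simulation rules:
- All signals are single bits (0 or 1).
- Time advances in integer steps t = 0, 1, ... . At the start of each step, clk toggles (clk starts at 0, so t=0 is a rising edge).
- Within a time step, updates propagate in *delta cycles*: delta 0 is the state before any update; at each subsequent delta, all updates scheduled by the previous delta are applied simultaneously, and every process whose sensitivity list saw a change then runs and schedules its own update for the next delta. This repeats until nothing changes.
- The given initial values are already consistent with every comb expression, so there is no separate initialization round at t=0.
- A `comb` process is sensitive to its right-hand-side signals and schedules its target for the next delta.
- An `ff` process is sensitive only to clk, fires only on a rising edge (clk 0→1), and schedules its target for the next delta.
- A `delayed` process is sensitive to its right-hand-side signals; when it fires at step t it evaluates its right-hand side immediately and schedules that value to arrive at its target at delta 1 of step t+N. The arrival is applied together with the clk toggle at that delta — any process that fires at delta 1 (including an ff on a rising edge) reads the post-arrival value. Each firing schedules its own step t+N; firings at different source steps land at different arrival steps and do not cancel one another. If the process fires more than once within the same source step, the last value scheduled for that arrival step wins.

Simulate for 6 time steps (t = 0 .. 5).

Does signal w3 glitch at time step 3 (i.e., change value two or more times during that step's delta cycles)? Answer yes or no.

no

t0.Δ0 clk=0 w3=1 w2=0 w0=1 w4=0 w1=1 w6=0 w5=1
t0.Δ1 clk=1 w3=1 w2=0 w0=1 w4=0 w1=1 w6=0 w5=1
t0.Δ2 clk=1 w3=1 w2=0 w0=0 w4=0 w1=1 w6=0 w5=1
t0.Δ3 clk=1 w3=0 w2=0 w0=0 w4=1 w1=0 w6=0 w5=1
t0.Δ4 clk=1 w3=0 w2=0 w0=0 w4=0 w1=0 w6=1 w5=0
t0.Δ5 clk=1 w3=0 w2=0 w0=0 w4=0 w1=1 w6=0 w5=0
t0.Δ6 clk=1 w3=0 w2=0 w0=0 w4=0 w1=0 w6=0 w5=1
t0.Δ7 clk=1 w3=0 w2=0 w0=0 w4=0 w1=0 w6=0 w5=0
t1.Δ0 clk=1 w3=0 w2=0 w0=0 w4=0 w1=0 w6=0 w5=0
t1.Δ1 clk=0 w3=0 w2=0 w0=0 w4=0 w1=0 w6=0 w5=0
t2.Δ0 clk=0 w3=0 w2=0 w0=0 w4=0 w1=0 w6=0 w5=0
t2.Δ1 clk=1 w3=0 w2=0 w0=0 w4=0 w1=0 w6=0 w5=0
t3.Δ0 clk=1 w3=0 w2=0 w0=0 w4=0 w1=0 w6=0 w5=0
t3.Δ1 clk=0 w3=0 w2=1 w0=0 w4=0 w1=0 w6=0 w5=0
t3.Δ2 clk=0 w3=1 w2=1 w0=0 w4=1 w1=0 w6=0 w5=1
t3.Δ3 clk=0 w3=1 w2=1 w0=0 w4=0 w1=0 w6=1 w5=1
t3.Δ4 clk=0 w3=1 w2=1 w0=0 w4=0 w1=1 w6=0 w5=1
t3.Δ5 clk=0 w3=1 w2=1 w0=0 w4=0 w1=0 w6=0 w5=0
t3.Δ6 clk=0 w3=1 w2=1 w0=0 w4=0 w1=0 w6=0 w5=1
t4.Δ0 clk=0 w3=1 w2=1 w0=0 w4=0 w1=0 w6=0 w5=1
t4.Δ1 clk=1 w3=1 w2=1 w0=0 w4=0 w1=0 w6=0 w5=1
t5.Δ0 clk=1 w3=1 w2=1 w0=0 w4=0 w1=0 w6=0 w5=1
t5.Δ1 clk=0 w3=1 w2=1 w0=0 w4=0 w1=0 w6=0 w5=1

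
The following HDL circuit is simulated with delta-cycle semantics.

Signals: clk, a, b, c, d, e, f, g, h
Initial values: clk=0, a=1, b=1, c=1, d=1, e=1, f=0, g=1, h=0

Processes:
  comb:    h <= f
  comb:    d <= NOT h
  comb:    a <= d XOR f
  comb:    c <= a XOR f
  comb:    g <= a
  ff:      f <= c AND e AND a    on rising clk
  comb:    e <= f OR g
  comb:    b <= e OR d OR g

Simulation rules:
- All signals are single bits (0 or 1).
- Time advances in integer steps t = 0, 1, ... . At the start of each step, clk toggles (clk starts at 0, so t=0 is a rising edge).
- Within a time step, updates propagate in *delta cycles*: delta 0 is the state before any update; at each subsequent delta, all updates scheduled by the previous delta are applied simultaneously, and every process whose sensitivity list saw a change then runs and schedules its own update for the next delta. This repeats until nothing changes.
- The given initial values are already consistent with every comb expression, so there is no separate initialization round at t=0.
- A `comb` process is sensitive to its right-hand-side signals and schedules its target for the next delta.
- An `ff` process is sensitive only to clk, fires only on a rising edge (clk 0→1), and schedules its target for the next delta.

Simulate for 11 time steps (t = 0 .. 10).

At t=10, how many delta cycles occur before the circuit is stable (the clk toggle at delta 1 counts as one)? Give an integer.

7

t0.Δ0 b=1 h=0 clk=0 g=1 f=0 d=1 e=1 a=1 c=1
t0.Δ1 b=1 h=0 clk=1 g=1 f=0 d=1 e=1 a=1 c=1
t0.Δ2 b=1 h=0 clk=1 g=1 f=1 d=1 e=1 a=1 c=1
t0.Δ3 b=1 h=1 clk=1 g=1 f=1 d=1 e=1 a=0 c=0
t0.Δ4 b=1 h=1 clk=1 g=0 f=1 d=0 e=1 a=0 c=1
t0.Δ5 b=1 h=1 clk=1 g=0 f=1 d=0 e=1 a=1 c=1
t0.Δ6 b=1 h=1 clk=1 g=1 f=1 d=0 e=1 a=1 c=0
t1.Δ0 b=1 h=1 clk=1 g=1 f=1 d=0 e=1 a=1 c=0
t1.Δ1 b=1 h=1 clk=0 g=1 f=1 d=0 e=1 a=1 c=0
t2.Δ0 b=1 h=1 clk=0 g=1 f=1 d=0 e=1 a=1 c=0
t2.Δ1 b=1 h=1 clk=1 g=1 f=1 d=0 e=1 a=1 c=0
t2.Δ2 b=1 h=1 clk=1 g=1 f=0 d=0 e=1 a=1 c=0
t2.Δ3 b=1 h=0 clk=1 g=1 f=0 d=0 e=1 a=0 c=1
t2.Δ4 b=1 h=0 clk=1 g=0 f=0 d=1 e=1 a=0 c=0
t2.Δ5 b=1 h=0 clk=1 g=0 f=0 d=1 e=0 a=1 c=0
t2.Δ6 b=1 h=0 clk=1 g=1 f=0 d=1 e=0 a=1 c=1
t2.Δ7 b=1 h=0 clk=1 g=1 f=0 d=1 e=1 a=1 c=1
t3.Δ0 b=1 h=0 clk=1 g=1 f=0 d=1 e=1 a=1 c=1
t3.Δ1 b=1 h=0 clk=0 g=1 f=0 d=1 e=1 a=1 c=1
t4.Δ0 b=1 h=0 clk=0 g=1 f=0 d=1 e=1 a=1 c=1
t4.Δ1 b=1 h=0 clk=1 g=1 f=0 d=1 e=1 a=1 c=1
t4.Δ2 b=1 h=0 clk=1 g=1 f=1 d=1 e=1 a=1 c=1
t4.Δ3 b=1 h=1 clk=1 g=1 f=1 d=1 e=1 a=0 c=0
t4.Δ4 b=1 h=1 clk=1 g=0 f=1 d=0 e=1 a=0 c=1
t4.Δ5 b=1 h=1 clk=1 g=0 f=1 d=0 e=1 a=1 c=1
t4.Δ6 b=1 h=1 clk=1 g=1 f=1 d=0 e=1 a=1 c=0
t5.Δ0 b=1 h=1 clk=1 g=1 f=1 d=0 e=1 a=1 c=0
t5.Δ1 b=1 h=1 clk=0 g=1 f=1 d=0 e=1 a=1 c=0
t6.Δ0 b=1 h=1 clk=0 g=1 f=1 d=0 e=1 a=1 c=0
t6.Δ1 b=1 h=1 clk=1 g=1 f=1 d=0 e=1 a=1 c=0
t6.Δ2 b=1 h=1 clk=1 g=1 f=0 d=0 e=1 a=1 c=0
t6.Δ3 b=1 h=0 clk=1 g=1 f=0 d=0 e=1 a=0 c=1
t6.Δ4 b=1 h=0 clk=1 g=0 f=0 d=1 e=1 a=0 c=0
t6.Δ5 b=1 h=0 clk=1 g=0 f=0 d=1 e=0 a=1 c=0
t6.Δ6 b=1 h=0 clk=1 g=1 f=0 d=1 e=0 a=1 c=1
t6.Δ7 b=1 h=0 clk=1 g=1 f=0 d=1 e=1 a=1 c=1
t7.Δ0 b=1 h=0 clk=1 g=1 f=0 d=1 e=1 a=1 c=1
t7.Δ1 b=1 h=0 clk=0 g=1 f=0 d=1 e=1 a=1 c=1
t8.Δ0 b=1 h=0 clk=0 g=1 f=0 d=1 e=1 a=1 c=1
t8.Δ1 b=1 h=0 clk=1 g=1 f=0 d=1 e=1 a=1 c=1
t8.Δ2 b=1 h=0 clk=1 g=1 f=1 d=1 e=1 a=1 c=1
t8.Δ3 b=1 h=1 clk=1 g=1 f=1 d=1 e=1 a=0 c=0
t8.Δ4 b=1 h=1 clk=1 g=0 f=1 d=0 e=1 a=0 c=1
t8.Δ5 b=1 h=1 clk=1 g=0 f=1 d=0 e=1 a=1 c=1
t8.Δ6 b=1 h=1 clk=1 g=1 f=1 d=0 e=1 a=1 c=0
t9.Δ0 b=1 h=1 clk=1 g=1 f=1 d=0 e=1 a=1 c=0
t9.Δ1 b=1 h=1 clk=0 g=1 f=1 d=0 e=1 a=1 c=0
t10.Δ0 b=1 h=1 clk=0 g=1 f=1 d=0 e=1 a=1 c=0
t10.Δ1 b=1 h=1 clk=1 g=1 f=1 d=0 e=1 a=1 c=0
t10.Δ2 b=1 h=1 clk=1 g=1 f=0 d=0 e=1 a=1 c=0
t10.Δ3 b=1 h=0 clk=1 g=1 f=0 d=0 e=1 a=0 c=1
t10.Δ4 b=1 h=0 clk=1 g=0 f=0 d=1 e=1 a=0 c=0
t10.Δ5 b=1 h=0 clk=1 g=0 f=0 d=1 e=0 a=1 c=0
t10.Δ6 b=1 h=0 clk=1 g=1 f=0 d=1 e=0 a=1 c=1
t10.Δ7 b=1 h=0 clk=1 g=1 f=0 d=1 e=1 a=1 c=1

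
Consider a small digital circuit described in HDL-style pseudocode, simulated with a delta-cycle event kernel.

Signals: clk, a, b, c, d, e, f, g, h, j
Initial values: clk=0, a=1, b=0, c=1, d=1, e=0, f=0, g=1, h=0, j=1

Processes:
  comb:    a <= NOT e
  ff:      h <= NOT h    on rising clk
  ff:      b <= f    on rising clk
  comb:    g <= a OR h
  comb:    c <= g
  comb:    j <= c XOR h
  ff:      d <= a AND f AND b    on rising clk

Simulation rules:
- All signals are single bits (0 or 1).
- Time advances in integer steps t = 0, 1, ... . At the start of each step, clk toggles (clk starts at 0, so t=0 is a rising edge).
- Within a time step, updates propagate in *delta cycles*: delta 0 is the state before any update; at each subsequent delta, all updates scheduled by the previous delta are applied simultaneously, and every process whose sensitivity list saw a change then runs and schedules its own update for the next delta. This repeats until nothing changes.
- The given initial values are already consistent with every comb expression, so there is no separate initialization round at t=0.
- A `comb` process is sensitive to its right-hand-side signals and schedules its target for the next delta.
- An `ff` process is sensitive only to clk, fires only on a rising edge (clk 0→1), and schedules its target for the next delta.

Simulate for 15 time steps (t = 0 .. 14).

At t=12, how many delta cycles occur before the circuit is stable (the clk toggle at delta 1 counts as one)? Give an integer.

[bits: h,clk,c,b,j,e,d,g,f,a]
t=0: Δ0=0010101101 Δ1=0110101101 Δ2=1110100101 Δ3=1110000101 | 3Δ
t=1: Δ0=1110000101 Δ1=1010000101 | 1Δ
t=2: Δ0=1010000101 Δ1=1110000101 Δ2=0110000101 Δ3=0110100101 | 3Δ
t=3: Δ0=0110100101 Δ1=0010100101 | 1Δ
t=4: Δ0=0010100101 Δ1=0110100101 Δ2=1110100101 Δ3=1110000101 | 3Δ
t=5: Δ0=1110000101 Δ1=1010000101 | 1Δ
t=6: Δ0=1010000101 Δ1=1110000101 Δ2=0110000101 Δ3=0110100101 | 3Δ
t=7: Δ0=0110100101 Δ1=0010100101 | 1Δ
t=8: Δ0=0010100101 Δ1=0110100101 Δ2=1110100101 Δ3=1110000101 | 3Δ
t=9: Δ0=1110000101 Δ1=1010000101 | 1Δ
t=10: Δ0=1010000101 Δ1=1110000101 Δ2=0110000101 Δ3=0110100101 | 3Δ
t=11: Δ0=0110100101 Δ1=0010100101 | 1Δ
t=12: Δ0=0010100101 Δ1=0110100101 Δ2=1110100101 Δ3=1110000101 | 3Δ
t=13: Δ0=1110000101 Δ1=1010000101 | 1Δ
t=14: Δ0=1010000101 Δ1=1110000101 Δ2=0110000101 Δ3=0110100101 | 3Δ

3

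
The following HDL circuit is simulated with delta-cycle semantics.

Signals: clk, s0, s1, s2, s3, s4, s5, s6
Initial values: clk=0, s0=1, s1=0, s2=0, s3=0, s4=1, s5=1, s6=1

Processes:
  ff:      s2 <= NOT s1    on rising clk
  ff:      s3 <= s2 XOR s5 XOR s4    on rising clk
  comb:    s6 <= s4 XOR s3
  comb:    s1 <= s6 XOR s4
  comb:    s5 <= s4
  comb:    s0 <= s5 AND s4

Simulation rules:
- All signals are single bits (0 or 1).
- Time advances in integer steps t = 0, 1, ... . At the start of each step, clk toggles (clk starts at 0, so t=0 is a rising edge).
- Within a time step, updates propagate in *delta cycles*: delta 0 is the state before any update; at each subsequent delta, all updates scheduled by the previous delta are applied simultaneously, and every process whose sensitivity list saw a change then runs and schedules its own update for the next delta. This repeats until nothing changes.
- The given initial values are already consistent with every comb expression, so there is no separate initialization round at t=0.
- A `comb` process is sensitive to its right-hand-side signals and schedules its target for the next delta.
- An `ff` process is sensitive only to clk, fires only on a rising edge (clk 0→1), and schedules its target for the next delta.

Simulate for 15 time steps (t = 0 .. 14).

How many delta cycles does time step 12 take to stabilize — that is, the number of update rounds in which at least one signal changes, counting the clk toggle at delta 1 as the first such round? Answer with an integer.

t0.Δ0 s5=1 s3=0 clk=0 s6=1 s0=1 s2=0 s1=0 s4=1
t0.Δ1 s5=1 s3=0 clk=1 s6=1 s0=1 s2=0 s1=0 s4=1
t0.Δ2 s5=1 s3=0 clk=1 s6=1 s0=1 s2=1 s1=0 s4=1
t1.Δ0 s5=1 s3=0 clk=1 s6=1 s0=1 s2=1 s1=0 s4=1
t1.Δ1 s5=1 s3=0 clk=0 s6=1 s0=1 s2=1 s1=0 s4=1
t2.Δ0 s5=1 s3=0 clk=0 s6=1 s0=1 s2=1 s1=0 s4=1
t2.Δ1 s5=1 s3=0 clk=1 s6=1 s0=1 s2=1 s1=0 s4=1
t2.Δ2 s5=1 s3=1 clk=1 s6=1 s0=1 s2=1 s1=0 s4=1
t2.Δ3 s5=1 s3=1 clk=1 s6=0 s0=1 s2=1 s1=0 s4=1
t2.Δ4 s5=1 s3=1 clk=1 s6=0 s0=1 s2=1 s1=1 s4=1
t3.Δ0 s5=1 s3=1 clk=1 s6=0 s0=1 s2=1 s1=1 s4=1
t3.Δ1 s5=1 s3=1 clk=0 s6=0 s0=1 s2=1 s1=1 s4=1
t4.Δ0 s5=1 s3=1 clk=0 s6=0 s0=1 s2=1 s1=1 s4=1
t4.Δ1 s5=1 s3=1 clk=1 s6=0 s0=1 s2=1 s1=1 s4=1
t4.Δ2 s5=1 s3=1 clk=1 s6=0 s0=1 s2=0 s1=1 s4=1
t5.Δ0 s5=1 s3=1 clk=1 s6=0 s0=1 s2=0 s1=1 s4=1
t5.Δ1 s5=1 s3=1 clk=0 s6=0 s0=1 s2=0 s1=1 s4=1
t6.Δ0 s5=1 s3=1 clk=0 s6=0 s0=1 s2=0 s1=1 s4=1
t6.Δ1 s5=1 s3=1 clk=1 s6=0 s0=1 s2=0 s1=1 s4=1
t6.Δ2 s5=1 s3=0 clk=1 s6=0 s0=1 s2=0 s1=1 s4=1
t6.Δ3 s5=1 s3=0 clk=1 s6=1 s0=1 s2=0 s1=1 s4=1
t6.Δ4 s5=1 s3=0 clk=1 s6=1 s0=1 s2=0 s1=0 s4=1
t7.Δ0 s5=1 s3=0 clk=1 s6=1 s0=1 s2=0 s1=0 s4=1
t7.Δ1 s5=1 s3=0 clk=0 s6=1 s0=1 s2=0 s1=0 s4=1
t8.Δ0 s5=1 s3=0 clk=0 s6=1 s0=1 s2=0 s1=0 s4=1
t8.Δ1 s5=1 s3=0 clk=1 s6=1 s0=1 s2=0 s1=0 s4=1
t8.Δ2 s5=1 s3=0 clk=1 s6=1 s0=1 s2=1 s1=0 s4=1
t9.Δ0 s5=1 s3=0 clk=1 s6=1 s0=1 s2=1 s1=0 s4=1
t9.Δ1 s5=1 s3=0 clk=0 s6=1 s0=1 s2=1 s1=0 s4=1
t10.Δ0 s5=1 s3=0 clk=0 s6=1 s0=1 s2=1 s1=0 s4=1
t10.Δ1 s5=1 s3=0 clk=1 s6=1 s0=1 s2=1 s1=0 s4=1
t10.Δ2 s5=1 s3=1 clk=1 s6=1 s0=1 s2=1 s1=0 s4=1
t10.Δ3 s5=1 s3=1 clk=1 s6=0 s0=1 s2=1 s1=0 s4=1
t10.Δ4 s5=1 s3=1 clk=1 s6=0 s0=1 s2=1 s1=1 s4=1
t11.Δ0 s5=1 s3=1 clk=1 s6=0 s0=1 s2=1 s1=1 s4=1
t11.Δ1 s5=1 s3=1 clk=0 s6=0 s0=1 s2=1 s1=1 s4=1
t12.Δ0 s5=1 s3=1 clk=0 s6=0 s0=1 s2=1 s1=1 s4=1
t12.Δ1 s5=1 s3=1 clk=1 s6=0 s0=1 s2=1 s1=1 s4=1
t12.Δ2 s5=1 s3=1 clk=1 s6=0 s0=1 s2=0 s1=1 s4=1
t13.Δ0 s5=1 s3=1 clk=1 s6=0 s0=1 s2=0 s1=1 s4=1
t13.Δ1 s5=1 s3=1 clk=0 s6=0 s0=1 s2=0 s1=1 s4=1
t14.Δ0 s5=1 s3=1 clk=0 s6=0 s0=1 s2=0 s1=1 s4=1
t14.Δ1 s5=1 s3=1 clk=1 s6=0 s0=1 s2=0 s1=1 s4=1
t14.Δ2 s5=1 s3=0 clk=1 s6=0 s0=1 s2=0 s1=1 s4=1
t14.Δ3 s5=1 s3=0 clk=1 s6=1 s0=1 s2=0 s1=1 s4=1
t14.Δ4 s5=1 s3=0 clk=1 s6=1 s0=1 s2=0 s1=0 s4=1

2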